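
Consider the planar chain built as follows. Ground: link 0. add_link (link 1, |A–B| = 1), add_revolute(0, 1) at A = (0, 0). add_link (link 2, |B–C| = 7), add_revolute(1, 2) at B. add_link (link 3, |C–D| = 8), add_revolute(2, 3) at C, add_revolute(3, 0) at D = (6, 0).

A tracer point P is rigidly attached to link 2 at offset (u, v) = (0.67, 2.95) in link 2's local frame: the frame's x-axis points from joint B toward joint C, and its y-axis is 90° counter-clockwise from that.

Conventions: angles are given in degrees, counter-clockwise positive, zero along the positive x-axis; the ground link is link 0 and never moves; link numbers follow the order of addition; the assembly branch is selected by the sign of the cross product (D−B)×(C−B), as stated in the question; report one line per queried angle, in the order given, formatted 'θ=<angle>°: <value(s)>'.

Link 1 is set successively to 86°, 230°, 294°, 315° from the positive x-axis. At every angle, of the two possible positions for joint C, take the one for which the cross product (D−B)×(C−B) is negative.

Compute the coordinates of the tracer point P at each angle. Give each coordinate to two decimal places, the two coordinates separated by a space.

A=(0,0), D=(6.00,0)
θ=86°: B = A + 1.00·(cos86°, sin86°) = (0.0698, 0.9976)
θ=86°: |BD| = 6.0136
θ=86°: circle(B,7.00) ∩ circle(D,8.00): a=1.7596, h=6.7752
θ=86°:   candidates: C₊=(2.9289,7.3870) cross=40.743; C₋=(0.6811,-5.9757) cross=-40.743
θ=86°:   branch - wants cross < 0 → take C=(0.6811,-5.9757) (cross=-40.743)
θ=86°: ex = (C−B)/|BC| = (0.0873,-0.9962); ey = (0.9962,0.0873)
θ=86°: P = B + 0.67·ex + 2.95·ey = (3.0670,0.5877)
θ=230°: B = A + 1.00·(cos230°, sin230°) = (-0.6428, -0.7660)
θ=230°: |BD| = 6.6868
θ=230°: circle(B,7.00) ∩ circle(D,8.00): a=2.2218, h=6.6380
θ=230°:   candidates: C₊=(0.8039,6.0828) cross=44.387; C₋=(2.3248,-7.1059) cross=-44.387
θ=230°:   branch - wants cross < 0 → take C=(2.3248,-7.1059) (cross=-44.387)
θ=230°: ex = (C−B)/|BC| = (0.4239,-0.9057); ey = (0.9057,0.4239)
θ=230°: P = B + 0.67·ex + 2.95·ey = (2.3130,-0.1222)
θ=294°: B = A + 1.00·(cos294°, sin294°) = (0.4067, -0.9135)
θ=294°: |BD| = 5.6674
θ=294°: circle(B,7.00) ∩ circle(D,8.00): a=1.5103, h=6.8351
θ=294°:   candidates: C₊=(0.7955,6.0756) cross=38.737; C₋=(2.9991,-7.4158) cross=-38.737
θ=294°:   branch - wants cross < 0 → take C=(2.9991,-7.4158) (cross=-38.737)
θ=294°: ex = (C−B)/|BC| = (0.3703,-0.9289); ey = (0.9289,0.3703)
θ=294°: P = B + 0.67·ex + 2.95·ey = (3.3951,-0.4434)
θ=315°: B = A + 1.00·(cos315°, sin315°) = (0.7071, -0.7071)
θ=315°: |BD| = 5.3399
θ=315°: circle(B,7.00) ∩ circle(D,8.00): a=1.2654, h=6.8847
θ=315°:   candidates: C₊=(1.0497,6.2845) cross=36.764; C₋=(2.8731,-7.3636) cross=-36.764
θ=315°:   branch - wants cross < 0 → take C=(2.8731,-7.3636) (cross=-36.764)
θ=315°: ex = (C−B)/|BC| = (0.3094,-0.9509); ey = (0.9509,0.3094)
θ=315°: P = B + 0.67·ex + 2.95·ey = (3.7196,-0.4314)

θ=86°: 3.07 0.59
θ=230°: 2.31 -0.12
θ=294°: 3.40 -0.44
θ=315°: 3.72 -0.43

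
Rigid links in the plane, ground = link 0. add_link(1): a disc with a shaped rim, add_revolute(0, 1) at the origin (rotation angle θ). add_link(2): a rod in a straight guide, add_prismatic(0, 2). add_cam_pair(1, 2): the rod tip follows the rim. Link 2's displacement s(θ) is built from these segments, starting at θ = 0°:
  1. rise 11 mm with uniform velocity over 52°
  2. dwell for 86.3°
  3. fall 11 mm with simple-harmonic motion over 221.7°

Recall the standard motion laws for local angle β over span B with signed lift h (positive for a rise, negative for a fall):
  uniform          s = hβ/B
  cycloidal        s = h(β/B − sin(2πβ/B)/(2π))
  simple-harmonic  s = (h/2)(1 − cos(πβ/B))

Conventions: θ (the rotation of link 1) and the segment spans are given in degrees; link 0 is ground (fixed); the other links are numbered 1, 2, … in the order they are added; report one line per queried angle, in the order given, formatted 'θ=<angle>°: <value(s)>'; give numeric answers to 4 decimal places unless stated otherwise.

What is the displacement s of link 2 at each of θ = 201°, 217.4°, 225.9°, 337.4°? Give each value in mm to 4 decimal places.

segment 1 (0° to 52°, uniform, h = 11) is passed completely: s = 0.0000 + (11) = 11.0000
segment 2 (52° to 138.3°, dwell): s unchanged at 11.0000
θ = 201° falls in segment 3 (138.3° to 360°, simple-harmonic, h = -11): β = 201 − 138.3 = 62.7°, B = 221.7°; Δs = -11/2·(1 − cos(π·0.2828)) = -2.0318; s = 11.0000 − 2.0318 = 8.9682
θ = 217.4° falls in segment 3 (138.3° to 360°, simple-harmonic, h = -11): β = 217.4 − 138.3 = 79.1°, B = 221.7°; Δs = -11/2·(1 − cos(π·0.3568)) = -3.1081; s = 11.0000 − 3.1081 = 7.8919
θ = 225.9° falls in segment 3 (138.3° to 360°, simple-harmonic, h = -11): β = 225.9 − 138.3 = 87.6°, B = 221.7°; Δs = -11/2·(1 − cos(π·0.3951)) = -3.7206; s = 11.0000 − 3.7206 = 7.2794
θ = 337.4° falls in segment 3 (138.3° to 360°, simple-harmonic, h = -11): β = 337.4 − 138.3 = 199.1°, B = 221.7°; Δs = -11/2·(1 − cos(π·0.8981)) = -10.7204; s = 11.0000 − 10.7204 = 0.2796

θ=201°: 8.9682
θ=217.4°: 7.8919
θ=225.9°: 7.2794
θ=337.4°: 0.2796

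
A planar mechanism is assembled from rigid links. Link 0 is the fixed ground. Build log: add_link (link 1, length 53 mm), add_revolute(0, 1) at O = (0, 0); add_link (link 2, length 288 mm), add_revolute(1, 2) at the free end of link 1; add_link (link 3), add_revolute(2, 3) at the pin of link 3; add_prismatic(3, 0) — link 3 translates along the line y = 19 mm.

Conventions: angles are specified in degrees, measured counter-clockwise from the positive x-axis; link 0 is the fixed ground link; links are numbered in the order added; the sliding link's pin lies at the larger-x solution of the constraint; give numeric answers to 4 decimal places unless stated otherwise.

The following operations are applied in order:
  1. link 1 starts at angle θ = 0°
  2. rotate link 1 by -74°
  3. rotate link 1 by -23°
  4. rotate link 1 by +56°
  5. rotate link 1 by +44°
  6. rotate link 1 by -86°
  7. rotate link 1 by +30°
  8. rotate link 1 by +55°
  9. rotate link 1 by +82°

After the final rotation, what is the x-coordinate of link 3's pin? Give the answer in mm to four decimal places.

geometry: r = 53 mm, L = 288 mm, e = 19 mm; θ starts at 0°
rotate link 1 by -74°: θ ← 0° -74° = -74°
rotate link 1 by -23°: θ ← -74° -23° = -97°
rotate link 1 by +56°: θ ← -97° +56° = -41°
rotate link 1 by +44°: θ ← -41° +44° = 3°
rotate link 1 by -86°: θ ← 3° -86° = -83°
rotate link 1 by +30°: θ ← -83° +30° = -53°
rotate link 1 by +55°: θ ← -53° +55° = 2°
rotate link 1 by +82°: θ ← 2° +82° = 84°
crank pin P = (r cos θ, r sin θ) = (5.540009, 52.709660)
h = r sin θ − e = 52.709660 − 19 = 33.709660
x = r cos θ + √(L² − h²) = 5.540009 + 286.020382 = 291.560390

291.5604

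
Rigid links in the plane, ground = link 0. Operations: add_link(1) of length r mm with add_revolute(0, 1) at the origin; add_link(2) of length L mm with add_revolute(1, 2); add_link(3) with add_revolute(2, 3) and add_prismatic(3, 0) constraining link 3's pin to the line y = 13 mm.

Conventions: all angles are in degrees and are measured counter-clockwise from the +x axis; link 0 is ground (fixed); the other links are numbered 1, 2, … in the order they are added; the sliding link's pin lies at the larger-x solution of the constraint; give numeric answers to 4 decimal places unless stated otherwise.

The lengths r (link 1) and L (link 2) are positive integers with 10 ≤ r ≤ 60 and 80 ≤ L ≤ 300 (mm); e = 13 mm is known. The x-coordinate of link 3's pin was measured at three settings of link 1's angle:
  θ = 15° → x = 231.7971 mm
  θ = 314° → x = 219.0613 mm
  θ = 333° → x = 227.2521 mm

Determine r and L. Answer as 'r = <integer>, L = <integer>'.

constraint per measurement: (x − r cos θ)² + (r sin θ − e)² = L²
subtracting the θ₁ and θ₂ equations cancels the r² and L² terms:
r = (x₁² − x₂²) / (2[(x₁cos θ₁ + e sin θ₁) − (x₂cos θ₂ + e sin θ₂)]) = 33.9999 → r = 34
L² = (x₁ − r cos θ₁)² + (r sin θ₁ − e)² = 39600.9808 → L = 199.0000 → L = 199
check at θ₃=333°: x = 227.2521 (printed 227.2521) ✓

r = 34, L = 199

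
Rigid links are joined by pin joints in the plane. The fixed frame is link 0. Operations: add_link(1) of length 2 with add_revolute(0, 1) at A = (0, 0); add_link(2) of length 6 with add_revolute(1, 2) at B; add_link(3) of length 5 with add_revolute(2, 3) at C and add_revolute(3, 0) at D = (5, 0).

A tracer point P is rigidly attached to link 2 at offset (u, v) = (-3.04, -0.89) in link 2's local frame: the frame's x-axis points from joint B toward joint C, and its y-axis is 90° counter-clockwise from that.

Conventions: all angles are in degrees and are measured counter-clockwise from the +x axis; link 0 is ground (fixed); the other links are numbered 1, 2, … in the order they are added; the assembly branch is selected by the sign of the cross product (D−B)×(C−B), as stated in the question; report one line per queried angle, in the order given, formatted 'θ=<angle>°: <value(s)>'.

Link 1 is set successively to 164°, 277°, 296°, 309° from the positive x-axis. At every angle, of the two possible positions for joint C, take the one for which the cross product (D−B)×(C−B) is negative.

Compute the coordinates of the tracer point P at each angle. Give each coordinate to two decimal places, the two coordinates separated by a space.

A=(0,0), D=(5.00,0)
θ=164°: B = A + 2.00·(cos164°, sin164°) = (-1.9225, 0.5513)
θ=164°: |BD| = 6.9444
θ=164°: circle(B,6.00) ∩ circle(D,5.00): a=4.2642, h=4.2210
θ=164°:   candidates: C₊=(2.6633,4.4204) cross=29.312; C₋=(1.9932,-3.9949) cross=-29.312
θ=164°:   branch - wants cross < 0 → take C=(1.9932,-3.9949) (cross=-29.312)
θ=164°: ex = (C−B)/|BC| = (0.6526,-0.7577); ey = (0.7577,0.6526)
θ=164°: P = B + -3.04·ex + -0.89·ey = (-4.5808,2.2738)
θ=277°: B = A + 2.00·(cos277°, sin277°) = (0.2437, -1.9851)
θ=277°: |BD| = 5.1539
θ=277°: circle(B,6.00) ∩ circle(D,5.00): a=3.6441, h=4.7666
θ=277°:   candidates: C₊=(1.7708,3.8173) cross=24.567; C₋=(5.4426,-4.9804) cross=-24.567
θ=277°:   branch - wants cross < 0 → take C=(5.4426,-4.9804) (cross=-24.567)
θ=277°: ex = (C−B)/|BC| = (0.8665,-0.4992); ey = (0.4992,0.8665)
θ=277°: P = B + -3.04·ex + -0.89·ey = (-2.8347,-1.2387)
θ=296°: B = A + 2.00·(cos296°, sin296°) = (0.8767, -1.7976)
θ=296°: |BD| = 4.4981
θ=296°: circle(B,6.00) ∩ circle(D,5.00): a=3.4718, h=4.8935
θ=296°:   candidates: C₊=(2.1036,4.0756) cross=22.011; C₋=(6.0149,-4.8959) cross=-22.011
θ=296°:   branch - wants cross < 0 → take C=(6.0149,-4.8959) (cross=-22.011)
θ=296°: ex = (C−B)/|BC| = (0.8564,-0.5164); ey = (0.5164,0.8564)
θ=296°: P = B + -3.04·ex + -0.89·ey = (-2.1862,-0.9899)
θ=309°: B = A + 2.00·(cos309°, sin309°) = (1.2586, -1.5543)
θ=309°: |BD| = 4.0514
θ=309°: circle(B,6.00) ∩ circle(D,5.00): a=3.3833, h=4.9552
θ=309°:   candidates: C₊=(2.4820,4.3197) cross=20.075; C₋=(6.2840,-4.8323) cross=-20.075
θ=309°:   branch - wants cross < 0 → take C=(6.2840,-4.8323) (cross=-20.075)
θ=309°: ex = (C−B)/|BC| = (0.8376,-0.5463); ey = (0.5463,0.8376)
θ=309°: P = B + -3.04·ex + -0.89·ey = (-1.7738,-0.6389)

θ=164°: -4.58 2.27
θ=277°: -2.83 -1.24
θ=296°: -2.19 -0.99
θ=309°: -1.77 -0.64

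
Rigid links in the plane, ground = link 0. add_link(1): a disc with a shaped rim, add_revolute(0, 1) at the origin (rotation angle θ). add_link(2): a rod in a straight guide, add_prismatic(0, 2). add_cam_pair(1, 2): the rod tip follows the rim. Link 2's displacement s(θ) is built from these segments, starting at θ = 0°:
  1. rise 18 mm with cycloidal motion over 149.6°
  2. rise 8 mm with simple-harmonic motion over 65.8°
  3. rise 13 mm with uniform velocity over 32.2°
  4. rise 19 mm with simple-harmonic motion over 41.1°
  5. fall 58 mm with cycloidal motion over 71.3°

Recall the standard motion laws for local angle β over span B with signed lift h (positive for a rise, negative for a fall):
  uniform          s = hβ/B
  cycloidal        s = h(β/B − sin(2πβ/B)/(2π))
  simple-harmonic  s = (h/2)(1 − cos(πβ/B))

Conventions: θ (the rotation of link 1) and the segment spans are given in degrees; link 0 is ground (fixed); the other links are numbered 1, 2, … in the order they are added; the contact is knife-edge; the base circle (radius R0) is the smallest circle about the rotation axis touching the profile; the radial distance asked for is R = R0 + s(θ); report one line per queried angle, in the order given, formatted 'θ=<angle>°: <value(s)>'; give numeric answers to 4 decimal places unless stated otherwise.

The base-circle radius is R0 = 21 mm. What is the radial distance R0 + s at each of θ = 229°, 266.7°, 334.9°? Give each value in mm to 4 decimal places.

segment 1 (0° to 149.6°, cycloidal, h = 18) is passed completely: s = 0.0000 + (18) = 18.0000
segment 2 (149.6° to 215.4°, simple-harmonic, h = 8) is passed completely: s = 18.0000 + (8) = 26.0000
θ = 229° falls in segment 3 (215.4° to 247.6°, uniform, h = 13): β = 229 − 215.4 = 13.6°, B = 32.2°; Δs = 13·13.6/32.2 = 5.4907; s = 26.0000 + 5.4907 = 31.4907
segment 3 (215.4° to 247.6°, uniform, h = 13) is passed completely: s = 26.0000 + (13) = 39.0000
θ = 266.7° falls in segment 4 (247.6° to 288.7°, simple-harmonic, h = 19): β = 266.7 − 247.6 = 19.1°, B = 41.1°; Δs = 19/2·(1 − cos(π·0.4647)) = 8.4492; s = 39.0000 + 8.4492 = 47.4492
segment 4 (247.6° to 288.7°, simple-harmonic, h = 19) is passed completely: s = 39.0000 + (19) = 58.0000
θ = 334.9° falls in segment 5 (288.7° to 360°, cycloidal, h = -58): β = 334.9 − 288.7 = 46.2°, B = 71.3°; Δs = -58·(0.6480 − sin(2π·0.6480)/(2π)) = -44.9801; s = 58.0000 − 44.9801 = 13.0199
θ=229°: R = R0 + s = 21 + 31.4907 = 52.4907
θ=266.7°: R = R0 + s = 21 + 47.4492 = 68.4492
θ=334.9°: R = R0 + s = 21 + 13.0199 = 34.0199

θ=229°: 52.4907
θ=266.7°: 68.4492
θ=334.9°: 34.0199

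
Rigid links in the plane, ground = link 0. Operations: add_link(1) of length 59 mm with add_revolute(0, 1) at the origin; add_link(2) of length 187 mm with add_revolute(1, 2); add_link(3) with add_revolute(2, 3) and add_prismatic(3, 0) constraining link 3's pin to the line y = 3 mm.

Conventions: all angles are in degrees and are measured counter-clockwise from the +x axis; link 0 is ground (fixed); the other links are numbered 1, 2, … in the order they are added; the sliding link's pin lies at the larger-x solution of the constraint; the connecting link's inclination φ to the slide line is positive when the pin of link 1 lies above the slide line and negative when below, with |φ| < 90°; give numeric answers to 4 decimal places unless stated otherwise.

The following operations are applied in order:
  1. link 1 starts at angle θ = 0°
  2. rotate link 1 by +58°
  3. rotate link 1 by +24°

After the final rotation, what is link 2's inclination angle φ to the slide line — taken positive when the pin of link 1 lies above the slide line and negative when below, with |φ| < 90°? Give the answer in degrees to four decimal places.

geometry: r = 59 mm, L = 187 mm, e = 3 mm; θ starts at 0°
rotate link 1 by +58°: θ ← 0° +58° = 58°
rotate link 1 by +24°: θ ← 58° +24° = 82°
h = r sin θ − e = 58.425816 − 3 = 55.425816
sin φ = h / L = 55.425816 / 187 = 0.29639474
φ = arcsin(0.29639474) = 17.241191°

17.2412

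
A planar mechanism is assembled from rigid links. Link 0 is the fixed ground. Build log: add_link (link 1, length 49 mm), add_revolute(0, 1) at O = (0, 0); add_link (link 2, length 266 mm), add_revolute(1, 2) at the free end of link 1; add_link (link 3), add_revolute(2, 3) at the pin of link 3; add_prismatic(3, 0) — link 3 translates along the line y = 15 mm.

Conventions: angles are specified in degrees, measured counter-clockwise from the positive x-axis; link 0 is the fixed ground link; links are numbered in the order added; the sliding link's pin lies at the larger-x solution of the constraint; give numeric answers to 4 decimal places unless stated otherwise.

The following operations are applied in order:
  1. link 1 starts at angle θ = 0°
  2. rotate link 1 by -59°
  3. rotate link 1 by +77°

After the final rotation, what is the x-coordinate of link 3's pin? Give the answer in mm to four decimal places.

geometry: r = 49 mm, L = 266 mm, e = 15 mm; θ starts at 0°
rotate link 1 by -59°: θ ← 0° -59° = -59°
rotate link 1 by +77°: θ ← -59° +77° = 18°
crank pin P = (r cos θ, r sin θ) = (46.601769, 15.141833)
h = r sin θ − e = 15.141833 − 15 = 0.141833
x = r cos θ + √(L² − h²) = 46.601769 + 265.999962 = 312.601731

312.6017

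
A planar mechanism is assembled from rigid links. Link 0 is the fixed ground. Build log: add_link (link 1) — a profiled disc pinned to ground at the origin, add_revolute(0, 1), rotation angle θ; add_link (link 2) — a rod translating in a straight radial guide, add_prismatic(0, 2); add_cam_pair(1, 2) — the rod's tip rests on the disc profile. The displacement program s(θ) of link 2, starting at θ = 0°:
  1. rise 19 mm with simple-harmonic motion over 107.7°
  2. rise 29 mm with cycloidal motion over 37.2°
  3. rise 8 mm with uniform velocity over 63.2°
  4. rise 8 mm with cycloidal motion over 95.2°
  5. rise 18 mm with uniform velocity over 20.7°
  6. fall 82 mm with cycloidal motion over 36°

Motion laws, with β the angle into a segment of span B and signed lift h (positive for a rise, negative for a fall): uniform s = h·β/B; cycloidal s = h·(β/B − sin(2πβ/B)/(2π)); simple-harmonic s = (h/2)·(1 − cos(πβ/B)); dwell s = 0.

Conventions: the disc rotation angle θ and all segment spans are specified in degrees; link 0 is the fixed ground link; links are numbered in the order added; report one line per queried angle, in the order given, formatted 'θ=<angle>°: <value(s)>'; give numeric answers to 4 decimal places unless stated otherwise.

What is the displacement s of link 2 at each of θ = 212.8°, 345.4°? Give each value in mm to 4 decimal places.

seg 1 [0°–107.7°] simple-harmonic, h=19: full span → s += 19 → s = 19.0000
seg 2 [107.7°–144.9°] cycloidal, h=29: full span → s += 29 → s = 48.0000
seg 3 [144.9°–208.1°] uniform, h=8: full span → s += 8 → s = 56.0000
seg 4 [208.1°–303.3°] cycloidal, h=8: θ=212.8° here. β=4.7, B=95.2. 8·(0.0494 − sin(2π·0.0494)/(2π)) = 0.0063 → s = 56.0063
seg 4 [208.1°–303.3°] cycloidal, h=8: full span → s += 8 → s = 64.0000
seg 5 [303.3°–324°] uniform, h=18: full span → s += 18 → s = 82.0000
seg 6 [324°–360°] cycloidal, h=-82: θ=345.4° here. β=21.4, B=36. -82·(0.5944 − sin(2π·0.5944)/(2π)) = -56.0423 → s = 25.9577

θ=212.8°: 56.0063
θ=345.4°: 25.9577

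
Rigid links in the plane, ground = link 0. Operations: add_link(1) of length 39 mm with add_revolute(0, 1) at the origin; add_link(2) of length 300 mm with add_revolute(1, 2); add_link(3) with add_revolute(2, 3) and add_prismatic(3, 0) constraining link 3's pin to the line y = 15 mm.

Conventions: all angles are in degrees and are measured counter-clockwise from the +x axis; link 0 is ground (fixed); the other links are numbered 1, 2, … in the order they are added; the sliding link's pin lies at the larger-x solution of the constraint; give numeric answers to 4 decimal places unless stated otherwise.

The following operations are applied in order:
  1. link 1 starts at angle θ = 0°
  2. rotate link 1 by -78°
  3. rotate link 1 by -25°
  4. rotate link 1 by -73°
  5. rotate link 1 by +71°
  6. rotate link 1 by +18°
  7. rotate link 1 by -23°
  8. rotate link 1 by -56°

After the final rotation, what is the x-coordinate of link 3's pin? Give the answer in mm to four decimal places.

geometry: r = 39 mm, L = 300 mm, e = 15 mm; θ starts at 0°
rotate link 1 by -78°: θ ← 0° -78° = -78°
rotate link 1 by -25°: θ ← -78° -25° = -103°
rotate link 1 by -73°: θ ← -103° -73° = -176°
rotate link 1 by +71°: θ ← -176° +71° = -105°
rotate link 1 by +18°: θ ← -105° +18° = -87°
rotate link 1 by -23°: θ ← -87° -23° = -110°
rotate link 1 by -56°: θ ← -110° -56° = -166°
crank pin P = (r cos θ, r sin θ) = (-37.841533, -9.434954)
h = r sin θ − e = -9.434954 − 15 = -24.434954
x = r cos θ + √(L² − h²) = -37.841533 + 299.003232 = 261.161699

261.1617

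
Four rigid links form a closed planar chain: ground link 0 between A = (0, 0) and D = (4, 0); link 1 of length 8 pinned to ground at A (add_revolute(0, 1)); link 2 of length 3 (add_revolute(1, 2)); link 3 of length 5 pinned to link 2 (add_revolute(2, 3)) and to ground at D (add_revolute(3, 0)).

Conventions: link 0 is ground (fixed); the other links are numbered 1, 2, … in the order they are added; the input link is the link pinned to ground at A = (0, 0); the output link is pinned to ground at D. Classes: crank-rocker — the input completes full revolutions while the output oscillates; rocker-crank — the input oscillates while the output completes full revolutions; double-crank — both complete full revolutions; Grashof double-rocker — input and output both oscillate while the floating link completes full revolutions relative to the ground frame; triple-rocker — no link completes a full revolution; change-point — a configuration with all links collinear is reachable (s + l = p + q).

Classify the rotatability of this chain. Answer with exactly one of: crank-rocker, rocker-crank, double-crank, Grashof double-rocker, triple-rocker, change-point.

lengths: ground=4, input=8, coupler=3, output=5
sorted: s=3 (shortest), l=8 (longest), p+q=9
s + l = 11 vs p + q = 9
s + l > p + q → non-Grashof → no link fully rotates → triple-rocker

triple-rocker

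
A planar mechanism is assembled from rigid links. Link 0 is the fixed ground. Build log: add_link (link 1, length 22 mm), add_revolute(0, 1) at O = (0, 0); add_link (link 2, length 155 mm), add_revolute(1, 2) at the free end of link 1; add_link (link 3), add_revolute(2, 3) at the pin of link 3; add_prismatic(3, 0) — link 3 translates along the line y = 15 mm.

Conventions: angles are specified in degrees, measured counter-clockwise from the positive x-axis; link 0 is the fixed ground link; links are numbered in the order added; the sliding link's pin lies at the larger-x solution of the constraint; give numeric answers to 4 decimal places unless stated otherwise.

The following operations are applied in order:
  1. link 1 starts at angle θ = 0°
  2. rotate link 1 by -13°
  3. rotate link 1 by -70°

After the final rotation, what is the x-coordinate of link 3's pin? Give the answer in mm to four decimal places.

geometry: r = 22 mm, L = 155 mm, e = 15 mm; θ starts at 0°
rotate link 1 by -13°: θ ← 0° -13° = -13°
rotate link 1 by -70°: θ ← -13° -70° = -83°
crank pin P = (r cos θ, r sin θ) = (2.681126, -21.836015)
h = r sin θ − e = -21.836015 − 15 = -36.836015
x = r cos θ + √(L² − h²) = 2.681126 + 150.559317 = 153.240443

153.2404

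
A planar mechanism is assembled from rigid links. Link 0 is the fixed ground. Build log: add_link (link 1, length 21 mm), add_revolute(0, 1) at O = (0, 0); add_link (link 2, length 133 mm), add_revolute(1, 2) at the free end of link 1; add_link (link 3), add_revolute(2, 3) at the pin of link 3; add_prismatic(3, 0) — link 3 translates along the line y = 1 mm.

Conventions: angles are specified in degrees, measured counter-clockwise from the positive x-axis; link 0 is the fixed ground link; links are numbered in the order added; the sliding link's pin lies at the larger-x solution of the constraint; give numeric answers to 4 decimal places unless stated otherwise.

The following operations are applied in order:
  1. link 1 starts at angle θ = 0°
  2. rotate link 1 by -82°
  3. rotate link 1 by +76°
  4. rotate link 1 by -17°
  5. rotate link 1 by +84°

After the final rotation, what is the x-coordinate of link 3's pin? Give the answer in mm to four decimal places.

geometry: r = 21 mm, L = 133 mm, e = 1 mm; θ starts at 0°
rotate link 1 by -82°: θ ← 0° -82° = -82°
rotate link 1 by +76°: θ ← -82° +76° = -6°
rotate link 1 by -17°: θ ← -6° -17° = -23°
rotate link 1 by +84°: θ ← -23° +84° = 61°
crank pin P = (r cos θ, r sin θ) = (10.181002, 18.367014)
h = r sin θ − e = 18.367014 − 1 = 17.367014
x = r cos θ + √(L² − h²) = 10.181002 + 131.861241 = 142.042243

142.0422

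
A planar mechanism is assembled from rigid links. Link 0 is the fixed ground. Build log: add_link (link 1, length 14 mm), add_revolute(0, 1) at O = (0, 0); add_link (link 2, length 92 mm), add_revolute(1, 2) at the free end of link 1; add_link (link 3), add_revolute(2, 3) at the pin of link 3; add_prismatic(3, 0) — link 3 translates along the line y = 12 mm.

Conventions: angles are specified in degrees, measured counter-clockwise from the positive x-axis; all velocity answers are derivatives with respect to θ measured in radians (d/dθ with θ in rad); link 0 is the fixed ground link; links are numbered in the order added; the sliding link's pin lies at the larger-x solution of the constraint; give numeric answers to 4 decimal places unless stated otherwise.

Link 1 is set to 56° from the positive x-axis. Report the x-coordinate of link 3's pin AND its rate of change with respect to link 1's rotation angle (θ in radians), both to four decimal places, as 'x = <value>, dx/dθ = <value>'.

geometry: r = 14 mm, L = 92 mm, e = 12 mm
crank pin P = (r cos θ, r sin θ) = (7.828701, 11.606526)
h = r sin θ − e = 11.606526 − 12 = -0.393474
x = r cos θ + √(L² − h²) = 7.828701 + 91.999159 = 99.827859
dx/dθ = −r sin θ − h·r cos θ/√(L² − h²) (θ in radians; h = -0.393474) = -11.573043

x = 99.8279, dx/dθ = -11.5730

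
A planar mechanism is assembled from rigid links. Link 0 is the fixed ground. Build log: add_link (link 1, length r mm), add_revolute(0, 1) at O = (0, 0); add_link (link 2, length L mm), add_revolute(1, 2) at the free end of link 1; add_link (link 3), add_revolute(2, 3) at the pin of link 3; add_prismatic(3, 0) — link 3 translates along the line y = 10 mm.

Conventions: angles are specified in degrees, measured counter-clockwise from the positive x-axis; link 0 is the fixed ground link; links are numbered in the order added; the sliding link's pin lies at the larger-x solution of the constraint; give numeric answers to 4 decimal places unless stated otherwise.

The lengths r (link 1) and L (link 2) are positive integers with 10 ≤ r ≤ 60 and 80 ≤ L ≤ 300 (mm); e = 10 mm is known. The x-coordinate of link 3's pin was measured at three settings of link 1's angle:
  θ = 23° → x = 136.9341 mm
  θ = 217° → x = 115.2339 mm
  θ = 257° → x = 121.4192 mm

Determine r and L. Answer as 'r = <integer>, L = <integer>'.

constraint per measurement: (x − r cos θ)² + (r sin θ − e)² = L²
subtracting the θ₁ and θ₂ equations cancels the r² and L² terms:
r = (x₁² − x₂²) / (2[(x₁cos θ₁ + e sin θ₁) − (x₂cos θ₂ + e sin θ₂)]) = 12.0000 → r = 12
L² = (x₁ − r cos θ₁)² + (r sin θ₁ − e)² = 15876.0082 → L = 126.0000 → L = 126
check at θ₃=257°: x = 121.4192 (printed 121.4192) ✓

r = 12, L = 126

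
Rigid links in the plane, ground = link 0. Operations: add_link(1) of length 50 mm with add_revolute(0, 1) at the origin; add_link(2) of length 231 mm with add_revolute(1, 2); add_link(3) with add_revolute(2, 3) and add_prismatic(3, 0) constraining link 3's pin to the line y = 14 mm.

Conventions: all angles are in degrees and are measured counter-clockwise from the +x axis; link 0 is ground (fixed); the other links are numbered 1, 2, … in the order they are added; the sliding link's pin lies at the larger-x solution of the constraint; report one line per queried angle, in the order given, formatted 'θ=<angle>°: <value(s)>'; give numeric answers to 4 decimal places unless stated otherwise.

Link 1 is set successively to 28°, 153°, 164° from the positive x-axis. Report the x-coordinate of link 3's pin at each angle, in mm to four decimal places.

geometry: r = 50 mm, L = 231 mm, e = 14 mm
θ=28°: crank pin P = (r cos θ, r sin θ) = (44.147380, 23.473578)
θ=28°: h = r sin θ − e = 23.473578 − 14 = 9.473578
θ=28°: x = r cos θ + √(L² − h²) = 44.147380 + 230.805657 = 274.953037
θ=153°: crank pin P = (r cos θ, r sin θ) = (-44.550326, 22.699525)
θ=153°: h = r sin θ − e = 22.699525 − 14 = 8.699525
θ=153°: x = r cos θ + √(L² − h²) = -44.550326 + 230.836129 = 186.285802
θ=164°: crank pin P = (r cos θ, r sin θ) = (-48.063085, 13.781868)
θ=164°: h = r sin θ − e = 13.781868 − 14 = -0.218132
θ=164°: x = r cos θ + √(L² − h²) = -48.063085 + 230.999897 = 182.936812

θ=28°: 274.9530
θ=153°: 186.2858
θ=164°: 182.9368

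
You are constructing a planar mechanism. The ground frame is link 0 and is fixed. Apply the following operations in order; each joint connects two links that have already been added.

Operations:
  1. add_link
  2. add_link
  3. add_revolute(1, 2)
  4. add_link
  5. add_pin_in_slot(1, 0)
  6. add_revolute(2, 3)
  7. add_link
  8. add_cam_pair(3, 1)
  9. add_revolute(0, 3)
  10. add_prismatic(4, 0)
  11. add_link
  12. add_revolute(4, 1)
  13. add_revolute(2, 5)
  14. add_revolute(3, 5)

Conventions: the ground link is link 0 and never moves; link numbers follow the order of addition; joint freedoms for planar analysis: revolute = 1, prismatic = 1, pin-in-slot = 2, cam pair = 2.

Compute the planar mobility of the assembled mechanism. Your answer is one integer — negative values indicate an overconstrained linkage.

(L,J1,J2)=(1,0,0); link0 fixed
link1: (2,0,0)
link2: (3,0,0)
R 1-2 [J1]: (3,1,0)
link3: (4,1,0)
PS 1-0 [J2]: (4,1,1)
R 2-3 [J1]: (4,2,1)
link4: (5,2,1)
C 3-1 [J2]: (5,2,2)
R 0-3 [J1]: (5,3,2)
P 4-0 [J1]: (5,4,2)
link5: (6,4,2)
R 4-1 [J1]: (6,5,2)
R 2-5 [J1]: (6,6,2)
R 3-5 [J1]: (6,7,2)
Grübler: 3·5 − 2·7 − 2 = -1

M = -1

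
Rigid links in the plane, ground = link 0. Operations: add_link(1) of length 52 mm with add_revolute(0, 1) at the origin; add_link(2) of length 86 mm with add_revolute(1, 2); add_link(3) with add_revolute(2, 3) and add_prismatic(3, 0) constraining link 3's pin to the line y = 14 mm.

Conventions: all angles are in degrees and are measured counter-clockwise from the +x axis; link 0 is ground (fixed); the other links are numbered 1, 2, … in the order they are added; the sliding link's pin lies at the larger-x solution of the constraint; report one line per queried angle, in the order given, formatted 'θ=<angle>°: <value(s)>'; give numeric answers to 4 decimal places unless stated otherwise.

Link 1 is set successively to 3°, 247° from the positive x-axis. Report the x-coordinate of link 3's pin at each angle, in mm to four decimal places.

geometry: r = 52 mm, L = 86 mm, e = 14 mm
θ=3°: crank pin P = (r cos θ, r sin θ) = (51.928736, 2.721470)
θ=3°: h = r sin θ − e = 2.721470 − 14 = -11.278530
θ=3°: x = r cos θ + √(L² − h²) = 51.928736 + 85.257227 = 137.185963
θ=247°: crank pin P = (r cos θ, r sin θ) = (-20.318019, -47.866252)
θ=247°: h = r sin θ − e = -47.866252 − 14 = -61.866252
θ=247°: x = r cos θ + √(L² − h²) = -20.318019 + 59.737483 = 39.419464

θ=3°: 137.1860
θ=247°: 39.4195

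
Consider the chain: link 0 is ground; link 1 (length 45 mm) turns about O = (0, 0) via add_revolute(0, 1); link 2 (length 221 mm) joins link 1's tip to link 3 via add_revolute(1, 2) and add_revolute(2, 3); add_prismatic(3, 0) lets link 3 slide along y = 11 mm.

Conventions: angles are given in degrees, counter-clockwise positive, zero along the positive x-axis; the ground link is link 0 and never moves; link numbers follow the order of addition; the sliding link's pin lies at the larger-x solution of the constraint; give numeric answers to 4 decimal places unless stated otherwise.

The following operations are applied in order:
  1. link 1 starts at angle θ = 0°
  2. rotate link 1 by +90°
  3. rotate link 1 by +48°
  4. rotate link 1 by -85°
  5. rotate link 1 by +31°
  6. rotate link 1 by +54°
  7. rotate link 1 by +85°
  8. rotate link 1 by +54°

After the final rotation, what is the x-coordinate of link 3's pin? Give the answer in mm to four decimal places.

geometry: r = 45 mm, L = 221 mm, e = 11 mm; θ starts at 0°
rotate link 1 by +90°: θ ← 0° +90° = 90°
rotate link 1 by +48°: θ ← 90° +48° = 138°
rotate link 1 by -85°: θ ← 138° -85° = 53°
rotate link 1 by +31°: θ ← 53° +31° = 84°
rotate link 1 by +54°: θ ← 84° +54° = 138°
rotate link 1 by +85°: θ ← 138° +85° = 223°
rotate link 1 by +54°: θ ← 223° +54° = 277°
crank pin P = (r cos θ, r sin θ) = (5.484120, -44.664577)
h = r sin θ − e = -44.664577 − 11 = -55.664577
x = r cos θ + √(L² − h²) = 5.484120 + 213.874858 = 219.358978

219.3590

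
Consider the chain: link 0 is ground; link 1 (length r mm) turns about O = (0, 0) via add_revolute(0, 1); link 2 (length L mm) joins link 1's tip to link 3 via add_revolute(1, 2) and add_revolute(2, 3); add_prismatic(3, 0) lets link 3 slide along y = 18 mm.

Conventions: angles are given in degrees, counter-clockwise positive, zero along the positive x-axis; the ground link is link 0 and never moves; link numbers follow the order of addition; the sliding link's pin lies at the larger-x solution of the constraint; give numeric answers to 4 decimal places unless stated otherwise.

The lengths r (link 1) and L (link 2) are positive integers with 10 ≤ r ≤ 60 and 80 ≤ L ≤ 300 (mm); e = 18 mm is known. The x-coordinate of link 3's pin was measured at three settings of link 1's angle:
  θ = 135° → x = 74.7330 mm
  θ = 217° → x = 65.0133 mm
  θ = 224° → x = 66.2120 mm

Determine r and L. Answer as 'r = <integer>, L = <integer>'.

constraint per measurement: (x − r cos θ)² + (r sin θ − e)² = L²
subtracting the θ₁ and θ₂ equations cancels the r² and L² terms:
r = (x₁² − x₂²) / (2[(x₁cos θ₁ + e sin θ₁) − (x₂cos θ₂ + e sin θ₂)]) = 29.9999 → r = 30
L² = (x₁ − r cos θ₁)² + (r sin θ₁ − e)² = 9215.9986 → L = 96.0000 → L = 96
check at θ₃=224°: x = 66.2120 (printed 66.2120) ✓

r = 30, L = 96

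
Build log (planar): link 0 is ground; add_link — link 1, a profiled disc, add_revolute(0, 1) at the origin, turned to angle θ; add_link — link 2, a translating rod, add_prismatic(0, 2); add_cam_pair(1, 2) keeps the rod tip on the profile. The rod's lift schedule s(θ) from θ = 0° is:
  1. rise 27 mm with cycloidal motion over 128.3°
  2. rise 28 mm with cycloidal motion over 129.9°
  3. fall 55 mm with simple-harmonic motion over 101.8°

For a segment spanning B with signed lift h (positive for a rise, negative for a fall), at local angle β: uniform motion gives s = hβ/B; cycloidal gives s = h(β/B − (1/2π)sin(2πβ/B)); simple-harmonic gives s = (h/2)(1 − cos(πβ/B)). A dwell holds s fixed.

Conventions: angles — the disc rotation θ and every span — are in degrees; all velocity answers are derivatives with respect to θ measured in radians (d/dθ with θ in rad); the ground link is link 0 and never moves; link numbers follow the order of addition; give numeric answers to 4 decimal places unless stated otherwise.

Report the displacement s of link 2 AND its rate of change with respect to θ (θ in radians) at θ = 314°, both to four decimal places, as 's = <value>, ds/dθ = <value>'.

seg 1 [0°–128.3°] cycloidal, h=27: full span → s += 27 → s = 27.0000
seg 2 [128.3°–258.2°] cycloidal, h=28: full span → s += 28 → s = 55.0000
seg 3 [258.2°–360°] simple-harmonic, h=-55: θ=314° here. β=55.8, B=101.8. -55/2·(1 − cos(π·0.5481)) = -31.6426 → s = 23.3574
velocity in seg [258.2°–360°] (simple-harmonic), θ in radians: β = 55.8° = 0.9739 rad, B = 101.8° = 1.7767 rad; ds/dθ = (πh/(2B)) sin(πβ/B) = (π·(-55)/(2·1.7767)) sin(π·0.5481) = -48.069878 mm/rad

s = 23.3574, ds/dθ = -48.0699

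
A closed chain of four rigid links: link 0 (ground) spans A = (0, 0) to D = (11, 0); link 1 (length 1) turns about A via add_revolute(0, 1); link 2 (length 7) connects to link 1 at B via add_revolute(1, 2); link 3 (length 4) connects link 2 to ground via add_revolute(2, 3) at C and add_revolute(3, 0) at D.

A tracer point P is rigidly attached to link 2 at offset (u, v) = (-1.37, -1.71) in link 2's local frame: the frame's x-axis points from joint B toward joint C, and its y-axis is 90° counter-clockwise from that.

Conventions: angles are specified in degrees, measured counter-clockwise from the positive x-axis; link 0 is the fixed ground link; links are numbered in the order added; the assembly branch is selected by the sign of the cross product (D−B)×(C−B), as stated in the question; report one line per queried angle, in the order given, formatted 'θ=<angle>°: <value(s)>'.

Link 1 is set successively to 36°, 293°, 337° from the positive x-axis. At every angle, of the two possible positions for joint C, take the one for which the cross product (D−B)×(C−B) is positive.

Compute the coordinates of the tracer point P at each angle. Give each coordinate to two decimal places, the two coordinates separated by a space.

A=(0,0), D=(11.00,0)
θ=36°: B = A + 1.00·(cos36°, sin36°) = (0.8090, 0.5878)
θ=36°: |BD| = 10.2079
θ=36°: circle(B,7.00) ∩ circle(D,4.00): a=6.7204, h=1.9588
θ=36°:   candidates: C₊=(7.6310,2.1564) cross=19.995; C₋=(7.4054,-1.7547) cross=-19.995
θ=36°:   branch + wants cross > 0 → take C=(7.6310,2.1564) (cross=19.995)
θ=36°: ex = (C−B)/|BC| = (0.9746,0.2241); ey = (-0.2241,0.9746)
θ=36°: P = B + -1.37·ex + -1.71·ey = (-0.1430,-1.3857)
θ=293°: B = A + 1.00·(cos293°, sin293°) = (0.3907, -0.9205)
θ=293°: |BD| = 10.6491
θ=293°: circle(B,7.00) ∩ circle(D,4.00): a=6.8740, h=1.3222
θ=293°:   candidates: C₊=(7.1247,0.9910) cross=14.081; C₋=(7.3533,-1.6436) cross=-14.081
θ=293°:   branch + wants cross > 0 → take C=(7.1247,0.9910) (cross=14.081)
θ=293°: ex = (C−B)/|BC| = (0.9620,0.2731); ey = (-0.2731,0.9620)
θ=293°: P = B + -1.37·ex + -1.71·ey = (-0.4603,-2.9396)
θ=337°: B = A + 1.00·(cos337°, sin337°) = (0.9205, -0.3907)
θ=337°: |BD| = 10.0871
θ=337°: circle(B,7.00) ∩ circle(D,4.00): a=6.6793, h=2.0945
θ=337°:   candidates: C₊=(7.5136,1.9610) cross=21.128; C₋=(7.6759,-2.2250) cross=-21.128
θ=337°:   branch + wants cross > 0 → take C=(7.5136,1.9610) (cross=21.128)
θ=337°: ex = (C−B)/|BC| = (0.9419,0.3360); ey = (-0.3360,0.9419)
θ=337°: P = B + -1.37·ex + -1.71·ey = (0.2046,-2.4616)

θ=36°: -0.14 -1.39
θ=293°: -0.46 -2.94
θ=337°: 0.20 -2.46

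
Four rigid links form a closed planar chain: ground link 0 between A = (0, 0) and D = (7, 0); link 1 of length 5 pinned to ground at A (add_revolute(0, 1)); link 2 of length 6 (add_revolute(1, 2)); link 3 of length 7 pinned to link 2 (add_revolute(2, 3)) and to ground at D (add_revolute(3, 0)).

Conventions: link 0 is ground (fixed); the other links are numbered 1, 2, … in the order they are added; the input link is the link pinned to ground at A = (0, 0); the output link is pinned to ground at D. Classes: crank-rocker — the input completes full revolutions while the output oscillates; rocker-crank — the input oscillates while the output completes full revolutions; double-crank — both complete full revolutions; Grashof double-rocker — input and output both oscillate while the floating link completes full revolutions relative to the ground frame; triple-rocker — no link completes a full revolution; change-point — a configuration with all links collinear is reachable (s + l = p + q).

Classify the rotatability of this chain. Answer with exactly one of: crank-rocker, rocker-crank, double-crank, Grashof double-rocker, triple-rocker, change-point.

lengths: ground=7, input=5, coupler=6, output=7
sorted: s=5 (shortest), l=7 (longest), p+q=13
s + l = 12 vs p + q = 13
s + l < p + q (Grashof) with shortest = input link → crank-rocker

crank-rocker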